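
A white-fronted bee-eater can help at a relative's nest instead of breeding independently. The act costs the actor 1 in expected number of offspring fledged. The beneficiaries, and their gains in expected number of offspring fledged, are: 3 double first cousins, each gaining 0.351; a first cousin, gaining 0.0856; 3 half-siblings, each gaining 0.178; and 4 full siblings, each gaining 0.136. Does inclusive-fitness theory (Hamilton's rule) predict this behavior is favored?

No

Hamilton's rule: the trait is favored when the sum of r·B over every recipient exceeds the actor's cost C.
r to a double first cousin = 0.25 (double first cousins share both grandparent pairs — four paths of length 4: r = 4·(1/2)^4 = 1/4).
r to a first cousin = 1/8 (first cousins share one grandparent pair — two paths of length 4: r = 2·(1/2)^4 = 1/8).
r to a half-sibling = 1/4 (half-sibs share one parent — one path of length 2: r = (1/2)^2 = 1/4).
r to a full sibling = 1/2 (full sibs share both parents — two paths of length 2: r = 2·(1/2)^2 = 1/2).
Summing one r·B term per recipient: 3·0.25·0.351 + 1·0.125·0.0856 + 3·0.25·0.178 + 4·0.5·0.136 = 0.67945.
0.67945 < 1: the indirect benefit is less than the cost.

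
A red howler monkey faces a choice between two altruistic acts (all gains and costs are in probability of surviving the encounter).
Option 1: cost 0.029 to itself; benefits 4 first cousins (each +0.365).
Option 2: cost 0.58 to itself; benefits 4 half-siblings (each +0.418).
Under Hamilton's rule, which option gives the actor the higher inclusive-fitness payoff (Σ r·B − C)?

Option 1: r to a first cousin = 0.125.
Option 1: Σ r·B − C = (4·0.125·0.365) − 0.029 = 0.1535.
Option 2: r to a half-sibling = 0.25.
Option 2: Σ r·B − C = (4·0.25·0.418) − 0.58 = -0.162.
Option 1 has the higher net inclusive-fitness payoff.

Option 1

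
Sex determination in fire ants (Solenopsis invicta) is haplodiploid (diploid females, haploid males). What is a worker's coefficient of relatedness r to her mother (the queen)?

0.5

One meiotic link between diploid queen and diploid daughter: r = 1/2.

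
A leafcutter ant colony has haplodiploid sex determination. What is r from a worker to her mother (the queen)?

0.5

One meiotic link between diploid queen and diploid daughter: r = 1/2.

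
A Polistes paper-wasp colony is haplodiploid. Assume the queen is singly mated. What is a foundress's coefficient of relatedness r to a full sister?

Haplodiploid full sisters inherit their father's entire haploid genome identically (contributing 1/2) and on average half of their mother's contribution (1/2 · 1/2 = 1/4); r = 1/2 + 1/4 = 3/4.

0.75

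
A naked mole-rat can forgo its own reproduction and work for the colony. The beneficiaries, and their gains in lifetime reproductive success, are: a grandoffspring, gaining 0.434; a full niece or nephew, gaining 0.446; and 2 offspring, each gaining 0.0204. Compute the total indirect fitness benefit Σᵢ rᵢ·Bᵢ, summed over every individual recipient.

r to a grandoffspring = 0.25 (two parent–offspring links: r = (1/2)^2 = 1/4).
r to a full niece or nephew = 0.25 (full aunt/uncle↔niece/nephew: two paths of length 3 through the shared grandparent pair: r = 2·(1/2)^3 = 1/4).
r to an offspring = 0.5 (one parent–offspring link: r = (1/2)^1 = 1/2).
Summing one r·B term per recipient: 1·0.25·0.434 + 1·0.25·0.446 + 2·0.5·0.0204 = 0.2404.

0.2404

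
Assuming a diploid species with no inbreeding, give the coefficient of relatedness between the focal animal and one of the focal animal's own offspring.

0.5

Each parent–offspring link contributes a factor of 1/2, and independent paths through distinct common ancestors add.
One parent–offspring link: r = (1/2)^1 = 1/2.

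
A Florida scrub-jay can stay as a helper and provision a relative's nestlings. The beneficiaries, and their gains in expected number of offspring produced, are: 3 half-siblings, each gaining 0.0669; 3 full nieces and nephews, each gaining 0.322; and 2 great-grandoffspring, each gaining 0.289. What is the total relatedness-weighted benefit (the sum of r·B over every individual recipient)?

r to a half-sibling = 1/4 (half-sibs share one parent — one path of length 2: r = (1/2)^2 = 1/4).
r to a full niece or nephew = 0.25 (full aunt/uncle↔niece/nephew: two paths of length 3 through the shared grandparent pair: r = 2·(1/2)^3 = 1/4).
r to a great-grandoffspring = 1/8 (three parent–offspring links: r = (1/2)^3 = 1/8).
Summing one r·B term per recipient: 3·0.25·0.0669 + 3·0.25·0.322 + 2·0.125·0.289 = 0.363925.

0.363925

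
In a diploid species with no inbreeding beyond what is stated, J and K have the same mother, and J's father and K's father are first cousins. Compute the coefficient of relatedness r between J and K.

Relatedness sums over independent paths through distinct common ancestors.
J and K are related in two ways: half-sibs through their shared mother (r = 1/4) and second cousins through their fathers (r = 1/32).
r = 1/4 + 1/32 = 0.28125.

0.28125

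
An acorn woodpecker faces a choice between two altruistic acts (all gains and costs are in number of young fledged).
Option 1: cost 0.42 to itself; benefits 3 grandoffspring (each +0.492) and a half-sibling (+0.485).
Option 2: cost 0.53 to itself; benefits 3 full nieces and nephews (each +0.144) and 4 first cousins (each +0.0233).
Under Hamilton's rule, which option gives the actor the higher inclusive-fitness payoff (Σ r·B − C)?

Option 1

Option 1: r to a grandoffspring = 0.25.
Option 1: r to a half-sibling = 0.25.
Option 1: Σ r·B − C = (3·0.25·0.492 + 1·0.25·0.485) − 0.42 = 0.07025.
Option 2: r to a full niece or nephew = 0.25.
Option 2: r to a first cousin = 0.125.
Option 2: Σ r·B − C = (3·0.25·0.144 + 4·0.125·0.0233) − 0.53 = -0.41035.
Option 1 has the higher net inclusive-fitness payoff.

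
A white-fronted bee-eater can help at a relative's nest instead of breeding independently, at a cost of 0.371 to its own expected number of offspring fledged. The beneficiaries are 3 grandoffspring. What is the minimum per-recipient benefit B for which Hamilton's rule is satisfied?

0.4947

r to a grandoffspring = 0.25 (two parent–offspring links: r = (1/2)^2 = 1/4).
Hamilton's rule with n recipients of equal r: n·r·B > C, so B > C/(n·r) = 0.371/(3·0.25) = 0.4947.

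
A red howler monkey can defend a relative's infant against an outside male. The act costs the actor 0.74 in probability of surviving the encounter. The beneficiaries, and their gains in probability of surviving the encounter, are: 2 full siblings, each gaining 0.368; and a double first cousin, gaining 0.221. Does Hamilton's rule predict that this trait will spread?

No

Hamilton's rule: the trait is favored when the sum of r·B over every recipient exceeds the actor's cost C.
r to a full sibling = 0.5 (full sibs share both parents — two paths of length 2: r = 2·(1/2)^2 = 1/2).
r to a double first cousin = 1/4 (double first cousins share both grandparent pairs — four paths of length 4: r = 4·(1/2)^4 = 1/4).
Summing one r·B term per recipient: 2·0.5·0.368 + 1·0.25·0.221 = 0.42325.
0.42325 < 0.74: the indirect benefit is less than the cost.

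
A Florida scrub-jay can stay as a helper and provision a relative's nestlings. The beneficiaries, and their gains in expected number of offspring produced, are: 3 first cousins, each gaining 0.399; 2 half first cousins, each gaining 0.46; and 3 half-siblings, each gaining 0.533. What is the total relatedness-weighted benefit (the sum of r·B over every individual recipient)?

r to a first cousin = 1/8 (first cousins share one grandparent pair — two paths of length 4: r = 2·(1/2)^4 = 1/8).
r to a half first cousin = 0.0625 (half first cousins share one grandparent — one path of length 4: r = (1/2)^4 = 1/16).
r to a half-sibling = 0.25 (half-sibs share one parent — one path of length 2: r = (1/2)^2 = 1/4).
Summing one r·B term per recipient: 3·0.125·0.399 + 2·0.0625·0.46 + 3·0.25·0.533 = 0.606875.

0.606875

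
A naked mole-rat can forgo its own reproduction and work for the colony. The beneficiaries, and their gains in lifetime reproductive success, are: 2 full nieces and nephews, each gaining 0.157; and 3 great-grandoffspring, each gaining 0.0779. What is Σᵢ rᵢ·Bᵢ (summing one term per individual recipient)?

0.1077125

r to a full niece or nephew = 0.25 (full aunt/uncle↔niece/nephew: two paths of length 3 through the shared grandparent pair: r = 2·(1/2)^3 = 1/4).
r to a great-grandoffspring = 1/8 (three parent–offspring links: r = (1/2)^3 = 1/8).
Summing one r·B term per recipient: 2·0.25·0.157 + 3·0.125·0.0779 = 0.1077125.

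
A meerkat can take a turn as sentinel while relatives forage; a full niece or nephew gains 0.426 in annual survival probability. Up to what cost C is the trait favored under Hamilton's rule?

r to a full niece or nephew = 1/4 (full aunt/uncle↔niece/nephew: two paths of length 3 through the shared grandparent pair: r = 2·(1/2)^3 = 1/4).
Hamilton's rule: n·r·B > C, so the trait is favored while C < n·r·B = 1·0.25·0.426 = 0.1065.

0.1065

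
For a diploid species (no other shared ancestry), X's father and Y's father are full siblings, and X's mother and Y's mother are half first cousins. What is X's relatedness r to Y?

0.140625

Wright's path rule: contributions from independent ancestry routes add.
X and Y are related in two ways: first cousins through their fathers (r = 1/8) and half second cousins through their mothers (r = 1/64).
r = 1/8 + 1/64 = 0.140625.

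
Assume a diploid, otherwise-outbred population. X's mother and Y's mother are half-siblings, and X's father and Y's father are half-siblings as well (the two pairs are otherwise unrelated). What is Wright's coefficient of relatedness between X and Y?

Independent pedigree routes through distinct common ancestors add.
X and Y are related in two ways: half first cousins through their mothers (r = 1/16) and half first cousins through their fathers (r = 1/16).
r = 1/16 + 1/16 = 1/8 = 0.125.

0.125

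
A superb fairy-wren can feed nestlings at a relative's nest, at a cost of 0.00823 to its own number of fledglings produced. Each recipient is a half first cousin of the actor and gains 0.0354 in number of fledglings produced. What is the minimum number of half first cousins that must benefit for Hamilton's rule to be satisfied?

r to a half first cousin = 1/16 (half first cousins share one grandparent — one path of length 4: r = (1/2)^4 = 1/16).
Hamilton's rule: n·r·B > C  ⇒  n > C/(r·B) = 0.00823/(0.0625·0.0354) = 3.72.
The smallest integer exceeding 3.72 is 4.

4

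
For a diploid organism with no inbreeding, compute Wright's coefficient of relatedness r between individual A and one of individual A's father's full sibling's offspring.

0.125

Each parent–offspring link contributes a factor of 1/2, and independent paths through distinct common ancestors add.
First cousins share one grandparent pair — two paths of length 4: r = 2·(1/2)^4 = 1/8.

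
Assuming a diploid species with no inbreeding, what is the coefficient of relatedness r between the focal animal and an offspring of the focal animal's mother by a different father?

Each parent–offspring link contributes a factor of 1/2, and independent paths through distinct common ancestors add.
Half-sibs share one parent — one path of length 2: r = (1/2)^2 = 1/4.

0.25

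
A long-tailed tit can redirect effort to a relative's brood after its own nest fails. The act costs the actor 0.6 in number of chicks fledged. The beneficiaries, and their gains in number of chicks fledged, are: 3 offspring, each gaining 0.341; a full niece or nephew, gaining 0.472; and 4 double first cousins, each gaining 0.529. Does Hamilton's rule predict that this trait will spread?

Hamilton's rule: the trait is favored when the sum of r·B over every recipient exceeds the actor's cost C.
r to an offspring = 1/2 (one parent–offspring link: r = (1/2)^1 = 1/2).
r to a full niece or nephew = 1/4 (full aunt/uncle↔niece/nephew: two paths of length 3 through the shared grandparent pair: r = 2·(1/2)^3 = 1/4).
r to a double first cousin = 1/4 (double first cousins share both grandparent pairs — four paths of length 4: r = 4·(1/2)^4 = 1/4).
Summing one r·B term per recipient: 3·0.5·0.341 + 1·0.25·0.472 + 4·0.25·0.529 = 1.1585.
1.1585 > 0.6: the indirect benefit exceeds the cost.

Yes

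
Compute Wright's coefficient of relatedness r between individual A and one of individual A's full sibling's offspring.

0.25

Each parent–offspring link contributes a factor of 1/2, and independent paths through distinct common ancestors add.
Full aunt/uncle↔niece/nephew: two paths of length 3 through the shared grandparent pair: r = 2·(1/2)^3 = 1/4.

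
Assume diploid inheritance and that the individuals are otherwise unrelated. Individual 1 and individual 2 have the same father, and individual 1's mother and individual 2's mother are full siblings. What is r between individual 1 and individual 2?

0.375

Wright's path rule: contributions from independent ancestry routes add.
Individual 1 and individual 2 are related in two ways: half-sibs through their shared father (r = 1/4) and first cousins through their mothers (r = 1/8).
r = 1/4 + 1/8 = 3/8 = 0.375.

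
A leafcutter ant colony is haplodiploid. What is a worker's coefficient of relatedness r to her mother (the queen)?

0.5

One meiotic link between diploid queen and diploid daughter: r = 1/2.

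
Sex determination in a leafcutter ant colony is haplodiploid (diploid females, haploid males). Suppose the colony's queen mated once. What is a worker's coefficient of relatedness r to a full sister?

Haplodiploid full sisters inherit their father's entire haploid genome identically (contributing 1/2) and on average half of their mother's contribution (1/2 · 1/2 = 1/4); r = 1/2 + 1/4 = 3/4.

0.75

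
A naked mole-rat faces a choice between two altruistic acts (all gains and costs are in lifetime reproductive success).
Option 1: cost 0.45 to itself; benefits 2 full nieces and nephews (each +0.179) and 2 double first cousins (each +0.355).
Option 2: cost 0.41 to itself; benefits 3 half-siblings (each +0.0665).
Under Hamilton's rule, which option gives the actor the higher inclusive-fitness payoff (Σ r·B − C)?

Option 1

Option 1: r to a full niece or nephew = 0.25.
Option 1: r to a double first cousin = 0.25.
Option 1: Σ r·B − C = (2·0.25·0.179 + 2·0.25·0.355) − 0.45 = -0.183.
Option 2: r to a half-sibling = 0.25.
Option 2: Σ r·B − C = (3·0.25·0.0665) − 0.41 = -0.360125.
Option 1 has the higher net inclusive-fitness payoff.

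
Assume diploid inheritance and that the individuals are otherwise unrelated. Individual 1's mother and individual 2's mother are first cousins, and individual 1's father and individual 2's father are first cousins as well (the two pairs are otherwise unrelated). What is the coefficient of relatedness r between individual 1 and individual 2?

0.0625

Wright's path rule: contributions from independent ancestry routes add.
Individual 1 and individual 2 are related in two ways: second cousins through their mothers (r = 1/32) and second cousins through their fathers (r = 1/32).
r = 1/32 + 1/32 = 1/16 = 0.0625.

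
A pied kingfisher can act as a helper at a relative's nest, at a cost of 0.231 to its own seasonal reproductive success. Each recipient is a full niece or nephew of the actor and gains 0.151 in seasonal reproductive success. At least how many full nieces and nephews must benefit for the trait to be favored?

7

r to a full niece or nephew = 0.25 (full aunt/uncle↔niece/nephew: two paths of length 3 through the shared grandparent pair: r = 2·(1/2)^3 = 1/4).
Hamilton's rule: n·r·B > C  ⇒  n > C/(r·B) = 0.231/(0.25·0.151) = 6.119.
The smallest integer exceeding 6.119 is 7.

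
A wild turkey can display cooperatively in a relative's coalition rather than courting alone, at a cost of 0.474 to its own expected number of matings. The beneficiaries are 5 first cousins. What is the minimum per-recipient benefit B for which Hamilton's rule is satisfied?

r to a first cousin = 0.125 (first cousins share one grandparent pair — two paths of length 4: r = 2·(1/2)^4 = 1/8).
Hamilton's rule with n recipients of equal r: n·r·B > C, so B > C/(n·r) = 0.474/(5·0.125) = 0.7584.

0.7584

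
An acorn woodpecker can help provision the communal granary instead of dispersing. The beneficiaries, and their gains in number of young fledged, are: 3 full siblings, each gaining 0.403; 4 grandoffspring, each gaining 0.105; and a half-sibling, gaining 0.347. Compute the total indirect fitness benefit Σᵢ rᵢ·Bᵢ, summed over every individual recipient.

0.79625

r to a full sibling = 1/2 (full sibs share both parents — two paths of length 2: r = 2·(1/2)^2 = 1/2).
r to a grandoffspring = 1/4 (two parent–offspring links: r = (1/2)^2 = 1/4).
r to a half-sibling = 1/4 (half-sibs share one parent — one path of length 2: r = (1/2)^2 = 1/4).
Summing one r·B term per recipient: 3·0.5·0.403 + 4·0.25·0.105 + 1·0.25·0.347 = 0.79625.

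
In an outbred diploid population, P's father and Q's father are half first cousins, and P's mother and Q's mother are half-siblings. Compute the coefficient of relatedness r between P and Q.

Relatedness sums over independent paths through distinct common ancestors.
P and Q are related in two ways: half second cousins through their fathers (r = 1/64) and half first cousins through their mothers (r = 1/16).
r = 1/64 + 1/16 = 5/64 = 0.078125.

0.078125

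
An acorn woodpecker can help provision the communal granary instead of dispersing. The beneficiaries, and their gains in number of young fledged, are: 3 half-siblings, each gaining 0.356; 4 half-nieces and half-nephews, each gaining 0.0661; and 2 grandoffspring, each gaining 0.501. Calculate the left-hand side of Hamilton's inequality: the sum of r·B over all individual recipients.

0.55055

r to a half-sibling = 1/4 (half-sibs share one parent — one path of length 2: r = (1/2)^2 = 1/4).
r to a half-niece or half-nephew = 1/8 (half-aunt/uncle↔niece/nephew: one path of length 3: r = (1/2)^3 = 1/8).
r to a grandoffspring = 0.25 (two parent–offspring links: r = (1/2)^2 = 1/4).
Summing one r·B term per recipient: 3·0.25·0.356 + 4·0.125·0.0661 + 2·0.25·0.501 = 0.55055.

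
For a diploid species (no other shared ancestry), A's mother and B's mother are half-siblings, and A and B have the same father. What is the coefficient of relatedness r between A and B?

Relatedness sums over independent paths through distinct common ancestors.
A and B are related in two ways: half first cousins through their mothers (r = 1/16) and half-sibs through their shared father (r = 1/4).
r = 1/16 + 1/4 = 5/16 = 0.3125.

0.3125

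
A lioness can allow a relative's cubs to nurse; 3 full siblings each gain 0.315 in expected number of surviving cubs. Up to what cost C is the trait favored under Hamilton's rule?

r to a full sibling = 0.5 (full sibs share both parents — two paths of length 2: r = 2·(1/2)^2 = 1/2).
Hamilton's rule: n·r·B > C, so the trait is favored while C < n·r·B = 3·0.5·0.315 = 0.4725.

0.4725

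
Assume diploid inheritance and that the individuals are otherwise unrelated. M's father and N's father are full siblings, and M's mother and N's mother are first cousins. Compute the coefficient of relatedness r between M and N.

0.15625

Independent pedigree routes through distinct common ancestors add.
M and N are related in two ways: first cousins through their fathers (r = 1/8) and second cousins through their mothers (r = 1/32).
r = 1/8 + 1/32 = 0.15625.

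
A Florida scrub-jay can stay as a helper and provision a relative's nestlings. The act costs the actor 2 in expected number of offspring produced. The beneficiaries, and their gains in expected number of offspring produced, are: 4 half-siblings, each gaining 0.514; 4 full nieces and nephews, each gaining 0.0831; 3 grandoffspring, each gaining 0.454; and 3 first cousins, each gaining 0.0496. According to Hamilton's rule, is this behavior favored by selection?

Hamilton's rule: the trait is favored when the sum of r·B over every recipient exceeds the actor's cost C.
r to a half-sibling = 1/4 (half-sibs share one parent — one path of length 2: r = (1/2)^2 = 1/4).
r to a full niece or nephew = 1/4 (full aunt/uncle↔niece/nephew: two paths of length 3 through the shared grandparent pair: r = 2·(1/2)^3 = 1/4).
r to a grandoffspring = 1/4 (two parent–offspring links: r = (1/2)^2 = 1/4).
r to a first cousin = 1/8 (first cousins share one grandparent pair — two paths of length 4: r = 2·(1/2)^4 = 1/8).
Summing one r·B term per recipient: 4·0.25·0.514 + 4·0.25·0.0831 + 3·0.25·0.454 + 3·0.125·0.0496 = 0.9562.
0.9562 < 2: the indirect benefit is less than the cost.

No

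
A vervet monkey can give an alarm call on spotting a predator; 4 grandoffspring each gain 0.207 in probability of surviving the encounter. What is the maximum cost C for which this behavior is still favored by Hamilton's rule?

r to a grandoffspring = 1/4 (two parent–offspring links: r = (1/2)^2 = 1/4).
Hamilton's rule: n·r·B > C, so the trait is favored while C < n·r·B = 4·0.25·0.207 = 0.207.

0.207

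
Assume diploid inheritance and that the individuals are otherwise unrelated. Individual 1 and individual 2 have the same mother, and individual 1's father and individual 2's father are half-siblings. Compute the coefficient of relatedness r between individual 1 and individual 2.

0.3125

Wright's path rule: contributions from independent ancestry routes add.
Individual 1 and individual 2 are related in two ways: half-sibs through their shared mother (r = 1/4) and half first cousins through their fathers (r = 1/16).
r = 1/4 + 1/16 = 0.3125.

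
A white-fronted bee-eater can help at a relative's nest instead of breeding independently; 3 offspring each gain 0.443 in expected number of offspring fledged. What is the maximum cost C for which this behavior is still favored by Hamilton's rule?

0.6645

r to an offspring = 1/2 (one parent–offspring link: r = (1/2)^1 = 1/2).
Hamilton's rule: n·r·B > C, so the trait is favored while C < n·r·B = 3·0.5·0.443 = 0.6645.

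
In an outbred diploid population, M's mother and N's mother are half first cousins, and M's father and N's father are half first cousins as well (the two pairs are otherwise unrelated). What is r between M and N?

0.03125

With two independent routes of shared ancestry, r is the sum of the two contributions.
M and N are related in two ways: half second cousins through their mothers (r = 1/64) and half second cousins through their fathers (r = 1/64).
r = 1/64 + 1/64 = 1/32 = 0.03125.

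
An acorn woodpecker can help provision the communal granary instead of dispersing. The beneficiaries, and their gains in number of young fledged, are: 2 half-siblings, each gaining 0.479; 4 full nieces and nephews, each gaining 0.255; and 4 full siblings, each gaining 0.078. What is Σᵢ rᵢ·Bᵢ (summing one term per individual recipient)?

0.6505

r to a half-sibling = 0.25 (half-sibs share one parent — one path of length 2: r = (1/2)^2 = 1/4).
r to a full niece or nephew = 1/4 (full aunt/uncle↔niece/nephew: two paths of length 3 through the shared grandparent pair: r = 2·(1/2)^3 = 1/4).
r to a full sibling = 0.5 (full sibs share both parents — two paths of length 2: r = 2·(1/2)^2 = 1/2).
Summing one r·B term per recipient: 2·0.25·0.479 + 4·0.25·0.255 + 4·0.5·0.078 = 0.6505.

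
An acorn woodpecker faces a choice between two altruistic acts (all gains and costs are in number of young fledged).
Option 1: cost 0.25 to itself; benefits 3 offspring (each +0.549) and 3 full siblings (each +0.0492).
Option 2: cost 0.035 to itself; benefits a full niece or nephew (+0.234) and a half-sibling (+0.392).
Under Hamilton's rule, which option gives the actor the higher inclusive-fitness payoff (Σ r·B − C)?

Option 1: r to an offspring = 0.5.
Option 1: r to a full sibling = 0.5.
Option 1: Σ r·B − C = (3·0.5·0.549 + 3·0.5·0.0492) − 0.25 = 0.6473.
Option 2: r to a full niece or nephew = 0.25.
Option 2: r to a half-sibling = 0.25.
Option 2: Σ r·B − C = (1·0.25·0.234 + 1·0.25·0.392) − 0.035 = 0.1215.
Option 1 has the higher net inclusive-fitness payoff.

Option 1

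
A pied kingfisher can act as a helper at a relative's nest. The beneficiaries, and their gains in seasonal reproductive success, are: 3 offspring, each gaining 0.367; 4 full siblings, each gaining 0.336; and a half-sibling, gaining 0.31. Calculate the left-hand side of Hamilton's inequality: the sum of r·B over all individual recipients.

r to an offspring = 0.5 (one parent–offspring link: r = (1/2)^1 = 1/2).
r to a full sibling = 0.5 (full sibs share both parents — two paths of length 2: r = 2·(1/2)^2 = 1/2).
r to a half-sibling = 0.25 (half-sibs share one parent — one path of length 2: r = (1/2)^2 = 1/4).
Summing one r·B term per recipient: 3·0.5·0.367 + 4·0.5·0.336 + 1·0.25·0.31 = 1.3.

1.3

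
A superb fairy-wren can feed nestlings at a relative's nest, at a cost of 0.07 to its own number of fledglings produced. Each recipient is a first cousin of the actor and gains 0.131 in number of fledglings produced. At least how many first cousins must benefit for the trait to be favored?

r to a first cousin = 0.125 (first cousins share one grandparent pair — two paths of length 4: r = 2·(1/2)^4 = 1/8).
Hamilton's rule: n·r·B > C  ⇒  n > C/(r·B) = 0.07/(0.125·0.131) = 4.275.
The smallest integer exceeding 4.275 is 5.

5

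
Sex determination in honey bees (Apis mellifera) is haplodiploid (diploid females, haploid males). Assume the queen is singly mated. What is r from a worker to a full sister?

Haplodiploid full sisters inherit their father's entire haploid genome identically (contributing 1/2) and on average half of their mother's contribution (1/2 · 1/2 = 1/4); r = 1/2 + 1/4 = 3/4.

0.75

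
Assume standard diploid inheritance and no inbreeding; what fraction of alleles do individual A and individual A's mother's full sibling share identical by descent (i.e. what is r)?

0.25

Each parent–offspring link contributes a factor of 1/2, and independent paths through distinct common ancestors add.
Full aunt/uncle↔niece/nephew: two paths of length 3 through the shared grandparent pair: r = 2·(1/2)^3 = 1/4.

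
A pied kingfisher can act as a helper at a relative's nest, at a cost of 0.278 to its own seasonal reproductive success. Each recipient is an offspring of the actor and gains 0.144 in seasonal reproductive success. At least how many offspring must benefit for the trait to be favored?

4

r to an offspring = 1/2 (one parent–offspring link: r = (1/2)^1 = 1/2).
Hamilton's rule: n·r·B > C  ⇒  n > C/(r·B) = 0.278/(0.5·0.144) = 3.861.
The smallest integer exceeding 3.861 is 4.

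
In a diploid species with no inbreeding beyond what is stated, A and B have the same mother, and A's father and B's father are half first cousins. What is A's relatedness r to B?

0.265625

With two independent routes of shared ancestry, r is the sum of the two contributions.
A and B are related in two ways: half-sibs through their shared mother (r = 1/4) and half second cousins through their fathers (r = 1/64).
r = 1/4 + 1/64 = 0.265625.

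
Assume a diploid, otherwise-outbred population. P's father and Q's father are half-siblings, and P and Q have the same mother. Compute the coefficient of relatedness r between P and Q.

0.3125

Relatedness sums over independent paths through distinct common ancestors.
P and Q are related in two ways: half first cousins through their fathers (r = 1/16) and half-sibs through their shared mother (r = 1/4).
r = 1/16 + 1/4 = 0.3125.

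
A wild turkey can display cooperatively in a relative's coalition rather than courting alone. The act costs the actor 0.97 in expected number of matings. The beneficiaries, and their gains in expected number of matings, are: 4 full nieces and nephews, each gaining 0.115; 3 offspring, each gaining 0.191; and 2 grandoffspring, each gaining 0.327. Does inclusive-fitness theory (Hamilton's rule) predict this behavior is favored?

Hamilton's rule: the trait is favored when the sum of r·B over every recipient exceeds the actor's cost C.
r to a full niece or nephew = 0.25 (full aunt/uncle↔niece/nephew: two paths of length 3 through the shared grandparent pair: r = 2·(1/2)^3 = 1/4).
r to an offspring = 1/2 (one parent–offspring link: r = (1/2)^1 = 1/2).
r to a grandoffspring = 0.25 (two parent–offspring links: r = (1/2)^2 = 1/4).
Summing one r·B term per recipient: 4·0.25·0.115 + 3·0.5·0.191 + 2·0.25·0.327 = 0.565.
0.565 < 0.97: the indirect benefit is less than the cost.

No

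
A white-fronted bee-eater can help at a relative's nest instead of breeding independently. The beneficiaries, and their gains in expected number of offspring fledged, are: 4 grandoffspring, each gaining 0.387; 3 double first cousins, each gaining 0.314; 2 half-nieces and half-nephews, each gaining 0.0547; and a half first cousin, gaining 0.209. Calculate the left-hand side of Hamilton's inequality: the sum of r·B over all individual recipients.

r to a grandoffspring = 1/4 (two parent–offspring links: r = (1/2)^2 = 1/4).
r to a double first cousin = 1/4 (double first cousins share both grandparent pairs — four paths of length 4: r = 4·(1/2)^4 = 1/4).
r to a half-niece or half-nephew = 0.125 (half-aunt/uncle↔niece/nephew: one path of length 3: r = (1/2)^3 = 1/8).
r to a half first cousin = 1/16 (half first cousins share one grandparent — one path of length 4: r = (1/2)^4 = 1/16).
Summing one r·B term per recipient: 4·0.25·0.387 + 3·0.25·0.314 + 2·0.125·0.0547 + 1·0.0625·0.209 = 0.6492375.

0.6492375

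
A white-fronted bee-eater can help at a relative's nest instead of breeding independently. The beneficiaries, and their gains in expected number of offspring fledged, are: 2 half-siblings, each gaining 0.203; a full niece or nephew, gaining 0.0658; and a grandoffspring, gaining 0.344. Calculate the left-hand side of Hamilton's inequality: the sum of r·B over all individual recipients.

r to a half-sibling = 1/4 (half-sibs share one parent — one path of length 2: r = (1/2)^2 = 1/4).
r to a full niece or nephew = 0.25 (full aunt/uncle↔niece/nephew: two paths of length 3 through the shared grandparent pair: r = 2·(1/2)^3 = 1/4).
r to a grandoffspring = 0.25 (two parent–offspring links: r = (1/2)^2 = 1/4).
Summing one r·B term per recipient: 2·0.25·0.203 + 1·0.25·0.0658 + 1·0.25·0.344 = 0.20395.

0.20395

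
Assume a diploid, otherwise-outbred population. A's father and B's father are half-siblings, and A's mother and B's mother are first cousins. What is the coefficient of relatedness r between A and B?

Wright's path rule: contributions from independent ancestry routes add.
A and B are related in two ways: half first cousins through their fathers (r = 1/16) and second cousins through their mothers (r = 1/32).
r = 1/16 + 1/32 = 0.09375.

0.09375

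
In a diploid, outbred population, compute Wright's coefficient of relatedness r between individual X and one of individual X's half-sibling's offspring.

Each parent–offspring link contributes a factor of 1/2, and independent paths through distinct common ancestors add.
Half-aunt/uncle↔niece/nephew: one path of length 3: r = (1/2)^3 = 1/8.

0.125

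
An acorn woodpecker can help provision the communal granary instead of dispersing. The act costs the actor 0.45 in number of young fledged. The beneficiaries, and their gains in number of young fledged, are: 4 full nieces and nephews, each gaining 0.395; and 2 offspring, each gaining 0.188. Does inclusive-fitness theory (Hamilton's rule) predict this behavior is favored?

Yes

Hamilton's rule: the trait is favored when the sum of r·B over every recipient exceeds the actor's cost C.
r to a full niece or nephew = 0.25 (full aunt/uncle↔niece/nephew: two paths of length 3 through the shared grandparent pair: r = 2·(1/2)^3 = 1/4).
r to an offspring = 1/2 (one parent–offspring link: r = (1/2)^1 = 1/2).
Summing one r·B term per recipient: 4·0.25·0.395 + 2·0.5·0.188 = 0.583.
0.583 > 0.45: the indirect benefit exceeds the cost.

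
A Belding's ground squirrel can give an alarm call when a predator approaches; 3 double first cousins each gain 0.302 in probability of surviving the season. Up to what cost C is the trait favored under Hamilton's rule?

r to a double first cousin = 1/4 (double first cousins share both grandparent pairs — four paths of length 4: r = 4·(1/2)^4 = 1/4).
Hamilton's rule: n·r·B > C, so the trait is favored while C < n·r·B = 3·0.25·0.302 = 0.2265.

0.2265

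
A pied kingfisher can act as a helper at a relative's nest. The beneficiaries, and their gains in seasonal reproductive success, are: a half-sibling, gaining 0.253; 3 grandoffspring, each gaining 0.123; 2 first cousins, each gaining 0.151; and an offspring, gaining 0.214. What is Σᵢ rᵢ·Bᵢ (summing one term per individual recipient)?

0.30025

r to a half-sibling = 1/4 (half-sibs share one parent — one path of length 2: r = (1/2)^2 = 1/4).
r to a grandoffspring = 0.25 (two parent–offspring links: r = (1/2)^2 = 1/4).
r to a first cousin = 1/8 (first cousins share one grandparent pair — two paths of length 4: r = 2·(1/2)^4 = 1/8).
r to an offspring = 1/2 (one parent–offspring link: r = (1/2)^1 = 1/2).
Summing one r·B term per recipient: 1·0.25·0.253 + 3·0.25·0.123 + 2·0.125·0.151 + 1·0.5·0.214 = 0.30025.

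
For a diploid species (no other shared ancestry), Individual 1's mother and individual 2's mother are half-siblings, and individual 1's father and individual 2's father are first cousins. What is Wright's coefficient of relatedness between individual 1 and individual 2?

0.09375

Relatedness sums over independent paths through distinct common ancestors.
Individual 1 and individual 2 are related in two ways: half first cousins through their mothers (r = 1/16) and second cousins through their fathers (r = 1/32).
r = 1/16 + 1/32 = 0.09375.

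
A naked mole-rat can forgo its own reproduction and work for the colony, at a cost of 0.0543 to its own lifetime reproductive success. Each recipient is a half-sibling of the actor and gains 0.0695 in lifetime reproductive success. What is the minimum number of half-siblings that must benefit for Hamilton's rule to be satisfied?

r to a half-sibling = 0.25 (half-sibs share one parent — one path of length 2: r = (1/2)^2 = 1/4).
Hamilton's rule: n·r·B > C  ⇒  n > C/(r·B) = 0.0543/(0.25·0.0695) = 3.125.
The smallest integer exceeding 3.125 is 4.

4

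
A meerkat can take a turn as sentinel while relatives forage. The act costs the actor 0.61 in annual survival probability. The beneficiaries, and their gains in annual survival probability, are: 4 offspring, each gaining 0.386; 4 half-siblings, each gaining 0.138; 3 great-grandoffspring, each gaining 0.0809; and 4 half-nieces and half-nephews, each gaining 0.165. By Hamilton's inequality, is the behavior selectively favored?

Yes

Hamilton's rule: the trait is favored when the sum of r·B over every recipient exceeds the actor's cost C.
r to an offspring = 0.5 (one parent–offspring link: r = (1/2)^1 = 1/2).
r to a half-sibling = 1/4 (half-sibs share one parent — one path of length 2: r = (1/2)^2 = 1/4).
r to a great-grandoffspring = 0.125 (three parent–offspring links: r = (1/2)^3 = 1/8).
r to a half-niece or half-nephew = 1/8 (half-aunt/uncle↔niece/nephew: one path of length 3: r = (1/2)^3 = 1/8).
Summing one r·B term per recipient: 4·0.5·0.386 + 4·0.25·0.138 + 3·0.125·0.0809 + 4·0.125·0.165 = 1.0228375.
1.0228375 > 0.61: the indirect benefit exceeds the cost.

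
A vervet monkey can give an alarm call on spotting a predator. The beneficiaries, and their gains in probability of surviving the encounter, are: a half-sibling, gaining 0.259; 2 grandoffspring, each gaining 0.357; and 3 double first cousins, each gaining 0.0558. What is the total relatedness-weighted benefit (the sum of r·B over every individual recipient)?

r to a half-sibling = 1/4 (half-sibs share one parent — one path of length 2: r = (1/2)^2 = 1/4).
r to a grandoffspring = 0.25 (two parent–offspring links: r = (1/2)^2 = 1/4).
r to a double first cousin = 0.25 (double first cousins share both grandparent pairs — four paths of length 4: r = 4·(1/2)^4 = 1/4).
Summing one r·B term per recipient: 1·0.25·0.259 + 2·0.25·0.357 + 3·0.25·0.0558 = 0.2851.

0.2851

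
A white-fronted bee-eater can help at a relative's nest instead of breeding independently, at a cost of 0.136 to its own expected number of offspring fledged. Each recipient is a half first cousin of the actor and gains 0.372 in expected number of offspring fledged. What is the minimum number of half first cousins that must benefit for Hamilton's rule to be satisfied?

r to a half first cousin = 1/16 (half first cousins share one grandparent — one path of length 4: r = (1/2)^4 = 1/16).
Hamilton's rule: n·r·B > C  ⇒  n > C/(r·B) = 0.136/(0.0625·0.372) = 5.849.
The smallest integer exceeding 5.849 is 6.

6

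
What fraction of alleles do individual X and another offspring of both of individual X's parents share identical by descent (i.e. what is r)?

Each parent–offspring link contributes a factor of 1/2, and independent paths through distinct common ancestors add.
Full sibs share both parents — two paths of length 2: r = 2·(1/2)^2 = 1/2.

0.5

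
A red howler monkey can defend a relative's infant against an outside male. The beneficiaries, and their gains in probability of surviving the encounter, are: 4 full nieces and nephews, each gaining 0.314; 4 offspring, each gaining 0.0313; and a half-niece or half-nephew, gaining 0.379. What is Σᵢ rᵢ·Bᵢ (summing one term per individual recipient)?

r to a full niece or nephew = 0.25 (full aunt/uncle↔niece/nephew: two paths of length 3 through the shared grandparent pair: r = 2·(1/2)^3 = 1/4).
r to an offspring = 1/2 (one parent–offspring link: r = (1/2)^1 = 1/2).
r to a half-niece or half-nephew = 1/8 (half-aunt/uncle↔niece/nephew: one path of length 3: r = (1/2)^3 = 1/8).
Summing one r·B term per recipient: 4·0.25·0.314 + 4·0.5·0.0313 + 1·0.125·0.379 = 0.423975.

0.423975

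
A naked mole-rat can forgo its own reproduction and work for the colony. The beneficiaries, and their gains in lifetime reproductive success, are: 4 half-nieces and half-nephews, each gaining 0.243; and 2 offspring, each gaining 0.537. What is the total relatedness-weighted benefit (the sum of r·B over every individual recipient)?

0.6585

r to a half-niece or half-nephew = 1/8 (half-aunt/uncle↔niece/nephew: one path of length 3: r = (1/2)^3 = 1/8).
r to an offspring = 1/2 (one parent–offspring link: r = (1/2)^1 = 1/2).
Summing one r·B term per recipient: 4·0.125·0.243 + 2·0.5·0.537 = 0.6585.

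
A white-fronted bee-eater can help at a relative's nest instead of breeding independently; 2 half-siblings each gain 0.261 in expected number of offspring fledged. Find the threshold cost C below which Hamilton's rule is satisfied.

0.1305

r to a half-sibling = 1/4 (half-sibs share one parent — one path of length 2: r = (1/2)^2 = 1/4).
Hamilton's rule: n·r·B > C, so the trait is favored while C < n·r·B = 2·0.25·0.261 = 0.1305.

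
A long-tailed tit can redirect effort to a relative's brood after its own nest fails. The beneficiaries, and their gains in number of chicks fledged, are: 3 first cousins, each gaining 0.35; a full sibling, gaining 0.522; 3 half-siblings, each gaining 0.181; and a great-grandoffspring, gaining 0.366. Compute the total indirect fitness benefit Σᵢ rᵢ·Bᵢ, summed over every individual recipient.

0.57375

r to a first cousin = 1/8 (first cousins share one grandparent pair — two paths of length 4: r = 2·(1/2)^4 = 1/8).
r to a full sibling = 1/2 (full sibs share both parents — two paths of length 2: r = 2·(1/2)^2 = 1/2).
r to a half-sibling = 0.25 (half-sibs share one parent — one path of length 2: r = (1/2)^2 = 1/4).
r to a great-grandoffspring = 1/8 (three parent–offspring links: r = (1/2)^3 = 1/8).
Summing one r·B term per recipient: 3·0.125·0.35 + 1·0.5·0.522 + 3·0.25·0.181 + 1·0.125·0.366 = 0.57375.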